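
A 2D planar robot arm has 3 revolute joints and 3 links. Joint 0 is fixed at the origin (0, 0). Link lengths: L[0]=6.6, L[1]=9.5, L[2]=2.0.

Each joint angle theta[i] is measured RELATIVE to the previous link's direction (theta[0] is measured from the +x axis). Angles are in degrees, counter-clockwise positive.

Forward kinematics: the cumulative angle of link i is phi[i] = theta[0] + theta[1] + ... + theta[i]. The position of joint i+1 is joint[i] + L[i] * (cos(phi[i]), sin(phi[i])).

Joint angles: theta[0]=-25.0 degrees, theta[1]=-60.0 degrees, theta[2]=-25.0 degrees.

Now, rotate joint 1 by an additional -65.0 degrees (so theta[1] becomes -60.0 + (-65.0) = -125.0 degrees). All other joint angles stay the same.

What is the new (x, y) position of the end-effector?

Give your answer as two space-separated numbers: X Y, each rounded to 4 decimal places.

joint[0] = (0.0000, 0.0000)  (base)
link 0: phi[0] = -25 = -25 deg
  cos(-25 deg) = 0.9063, sin(-25 deg) = -0.4226
  joint[1] = (0.0000, 0.0000) + 6.6 * (0.9063, -0.4226) = (0.0000 + 5.9816, 0.0000 + -2.7893) = (5.9816, -2.7893)
link 1: phi[1] = -25 + -125 = -150 deg
  cos(-150 deg) = -0.8660, sin(-150 deg) = -0.5000
  joint[2] = (5.9816, -2.7893) + 9.5 * (-0.8660, -0.5000) = (5.9816 + -8.2272, -2.7893 + -4.7500) = (-2.2456, -7.5393)
link 2: phi[2] = -25 + -125 + -25 = -175 deg
  cos(-175 deg) = -0.9962, sin(-175 deg) = -0.0872
  joint[3] = (-2.2456, -7.5393) + 2 * (-0.9962, -0.0872) = (-2.2456 + -1.9924, -7.5393 + -0.1743) = (-4.2380, -7.7136)
End effector: (-4.2380, -7.7136)

Answer: -4.2380 -7.7136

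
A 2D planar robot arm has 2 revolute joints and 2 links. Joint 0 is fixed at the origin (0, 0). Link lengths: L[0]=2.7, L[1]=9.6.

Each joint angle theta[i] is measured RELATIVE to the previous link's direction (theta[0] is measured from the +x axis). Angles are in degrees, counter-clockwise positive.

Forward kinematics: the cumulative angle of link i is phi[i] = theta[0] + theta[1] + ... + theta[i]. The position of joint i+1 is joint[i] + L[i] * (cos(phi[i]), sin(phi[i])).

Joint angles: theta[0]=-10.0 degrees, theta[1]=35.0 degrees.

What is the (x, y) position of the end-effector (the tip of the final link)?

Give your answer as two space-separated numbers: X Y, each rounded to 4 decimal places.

joint[0] = (0.0000, 0.0000)  (base)
link 0: phi[0] = -10 = -10 deg
  cos(-10 deg) = 0.9848, sin(-10 deg) = -0.1736
  joint[1] = (0.0000, 0.0000) + 2.7 * (0.9848, -0.1736) = (0.0000 + 2.6590, 0.0000 + -0.4689) = (2.6590, -0.4689)
link 1: phi[1] = -10 + 35 = 25 deg
  cos(25 deg) = 0.9063, sin(25 deg) = 0.4226
  joint[2] = (2.6590, -0.4689) + 9.6 * (0.9063, 0.4226) = (2.6590 + 8.7006, -0.4689 + 4.0571) = (11.3595, 3.5883)
End effector: (11.3595, 3.5883)

Answer: 11.3595 3.5883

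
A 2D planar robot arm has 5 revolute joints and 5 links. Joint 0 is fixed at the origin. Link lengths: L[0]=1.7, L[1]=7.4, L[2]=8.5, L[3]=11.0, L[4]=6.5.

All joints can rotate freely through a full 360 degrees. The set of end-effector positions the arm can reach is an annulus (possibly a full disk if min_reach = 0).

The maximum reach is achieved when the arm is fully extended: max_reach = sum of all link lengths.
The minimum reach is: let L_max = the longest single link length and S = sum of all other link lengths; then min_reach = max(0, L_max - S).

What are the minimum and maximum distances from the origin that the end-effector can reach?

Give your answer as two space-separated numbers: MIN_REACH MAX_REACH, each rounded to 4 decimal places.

Link lengths: [1.7, 7.4, 8.5, 11.0, 6.5]
max_reach = 1.7 + 7.4 + 8.5 + 11 + 6.5 = 35.1
L_max = max([1.7, 7.4, 8.5, 11.0, 6.5]) = 11
S (sum of others) = 35.1 - 11 = 24.1
min_reach = max(0, 11 - 24.1) = max(0, -13.1) = 0

Answer: 0.0000 35.1000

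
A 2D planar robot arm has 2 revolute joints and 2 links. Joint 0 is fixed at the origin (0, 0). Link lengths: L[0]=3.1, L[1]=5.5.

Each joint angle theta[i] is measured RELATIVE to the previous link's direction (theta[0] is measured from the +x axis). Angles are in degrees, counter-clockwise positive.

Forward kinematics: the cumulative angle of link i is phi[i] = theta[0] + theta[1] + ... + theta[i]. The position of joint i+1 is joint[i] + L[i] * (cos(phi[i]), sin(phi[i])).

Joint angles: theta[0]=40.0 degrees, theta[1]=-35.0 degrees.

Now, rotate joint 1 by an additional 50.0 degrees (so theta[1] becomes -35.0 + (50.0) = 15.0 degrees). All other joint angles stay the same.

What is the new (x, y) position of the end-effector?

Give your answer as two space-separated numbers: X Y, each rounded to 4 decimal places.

Answer: 5.5294 6.4980

Derivation:
joint[0] = (0.0000, 0.0000)  (base)
link 0: phi[0] = 40 = 40 deg
  cos(40 deg) = 0.7660, sin(40 deg) = 0.6428
  joint[1] = (0.0000, 0.0000) + 3.1 * (0.7660, 0.6428) = (0.0000 + 2.3747, 0.0000 + 1.9926) = (2.3747, 1.9926)
link 1: phi[1] = 40 + 15 = 55 deg
  cos(55 deg) = 0.5736, sin(55 deg) = 0.8192
  joint[2] = (2.3747, 1.9926) + 5.5 * (0.5736, 0.8192) = (2.3747 + 3.1547, 1.9926 + 4.5053) = (5.5294, 6.4980)
End effector: (5.5294, 6.4980)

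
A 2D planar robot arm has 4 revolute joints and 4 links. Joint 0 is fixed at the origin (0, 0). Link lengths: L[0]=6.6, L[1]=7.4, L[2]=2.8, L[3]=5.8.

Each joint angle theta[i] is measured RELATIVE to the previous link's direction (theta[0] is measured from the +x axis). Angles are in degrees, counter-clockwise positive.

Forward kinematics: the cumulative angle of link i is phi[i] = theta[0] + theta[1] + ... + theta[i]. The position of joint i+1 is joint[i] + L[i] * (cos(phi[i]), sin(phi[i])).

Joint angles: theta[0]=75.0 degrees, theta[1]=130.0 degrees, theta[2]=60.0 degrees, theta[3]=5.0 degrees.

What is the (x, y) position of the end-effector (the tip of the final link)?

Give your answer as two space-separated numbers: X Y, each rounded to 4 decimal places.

Answer: -5.2425 -5.3416

Derivation:
joint[0] = (0.0000, 0.0000)  (base)
link 0: phi[0] = 75 = 75 deg
  cos(75 deg) = 0.2588, sin(75 deg) = 0.9659
  joint[1] = (0.0000, 0.0000) + 6.6 * (0.2588, 0.9659) = (0.0000 + 1.7082, 0.0000 + 6.3751) = (1.7082, 6.3751)
link 1: phi[1] = 75 + 130 = 205 deg
  cos(205 deg) = -0.9063, sin(205 deg) = -0.4226
  joint[2] = (1.7082, 6.3751) + 7.4 * (-0.9063, -0.4226) = (1.7082 + -6.7067, 6.3751 + -3.1274) = (-4.9985, 3.2477)
link 2: phi[2] = 75 + 130 + 60 = 265 deg
  cos(265 deg) = -0.0872, sin(265 deg) = -0.9962
  joint[3] = (-4.9985, 3.2477) + 2.8 * (-0.0872, -0.9962) = (-4.9985 + -0.2440, 3.2477 + -2.7893) = (-5.2425, 0.4584)
link 3: phi[3] = 75 + 130 + 60 + 5 = 270 deg
  cos(270 deg) = -0.0000, sin(270 deg) = -1.0000
  joint[4] = (-5.2425, 0.4584) + 5.8 * (-0.0000, -1.0000) = (-5.2425 + -0.0000, 0.4584 + -5.8000) = (-5.2425, -5.3416)
End effector: (-5.2425, -5.3416)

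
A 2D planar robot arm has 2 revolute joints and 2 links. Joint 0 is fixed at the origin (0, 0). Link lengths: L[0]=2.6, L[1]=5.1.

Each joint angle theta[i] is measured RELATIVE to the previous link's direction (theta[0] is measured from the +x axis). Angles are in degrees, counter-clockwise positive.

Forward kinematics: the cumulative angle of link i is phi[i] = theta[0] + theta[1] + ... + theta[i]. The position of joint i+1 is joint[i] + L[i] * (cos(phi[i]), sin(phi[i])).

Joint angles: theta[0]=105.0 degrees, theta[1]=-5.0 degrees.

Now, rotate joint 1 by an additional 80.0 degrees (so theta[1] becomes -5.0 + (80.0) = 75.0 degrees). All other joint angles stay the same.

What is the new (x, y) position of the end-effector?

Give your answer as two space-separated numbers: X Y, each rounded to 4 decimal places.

Answer: -5.7729 2.5114

Derivation:
joint[0] = (0.0000, 0.0000)  (base)
link 0: phi[0] = 105 = 105 deg
  cos(105 deg) = -0.2588, sin(105 deg) = 0.9659
  joint[1] = (0.0000, 0.0000) + 2.6 * (-0.2588, 0.9659) = (0.0000 + -0.6729, 0.0000 + 2.5114) = (-0.6729, 2.5114)
link 1: phi[1] = 105 + 75 = 180 deg
  cos(180 deg) = -1.0000, sin(180 deg) = 0.0000
  joint[2] = (-0.6729, 2.5114) + 5.1 * (-1.0000, 0.0000) = (-0.6729 + -5.1000, 2.5114 + 0.0000) = (-5.7729, 2.5114)
End effector: (-5.7729, 2.5114)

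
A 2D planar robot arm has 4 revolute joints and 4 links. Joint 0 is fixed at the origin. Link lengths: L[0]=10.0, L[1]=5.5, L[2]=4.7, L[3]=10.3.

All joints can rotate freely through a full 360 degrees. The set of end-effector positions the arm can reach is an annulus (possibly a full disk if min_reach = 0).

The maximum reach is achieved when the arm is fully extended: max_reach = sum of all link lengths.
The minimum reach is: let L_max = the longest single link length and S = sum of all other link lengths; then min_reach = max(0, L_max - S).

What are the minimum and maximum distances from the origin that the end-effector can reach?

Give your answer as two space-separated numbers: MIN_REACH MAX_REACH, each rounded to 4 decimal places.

Link lengths: [10.0, 5.5, 4.7, 10.3]
max_reach = 10 + 5.5 + 4.7 + 10.3 = 30.5
L_max = max([10.0, 5.5, 4.7, 10.3]) = 10.3
S (sum of others) = 30.5 - 10.3 = 20.2
min_reach = max(0, 10.3 - 20.2) = max(0, -9.9) = 0

Answer: 0.0000 30.5000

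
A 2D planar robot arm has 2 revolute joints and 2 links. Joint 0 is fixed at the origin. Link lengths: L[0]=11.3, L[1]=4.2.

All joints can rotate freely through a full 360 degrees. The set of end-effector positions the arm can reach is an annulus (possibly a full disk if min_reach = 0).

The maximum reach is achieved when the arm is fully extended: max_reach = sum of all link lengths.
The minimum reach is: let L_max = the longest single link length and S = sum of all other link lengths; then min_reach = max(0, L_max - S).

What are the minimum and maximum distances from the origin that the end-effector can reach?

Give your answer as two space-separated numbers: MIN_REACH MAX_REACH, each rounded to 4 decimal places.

Link lengths: [11.3, 4.2]
max_reach = 11.3 + 4.2 = 15.5
L_max = max([11.3, 4.2]) = 11.3
S (sum of others) = 15.5 - 11.3 = 4.2
min_reach = max(0, 11.3 - 4.2) = max(0, 7.1) = 7.1

Answer: 7.1000 15.5000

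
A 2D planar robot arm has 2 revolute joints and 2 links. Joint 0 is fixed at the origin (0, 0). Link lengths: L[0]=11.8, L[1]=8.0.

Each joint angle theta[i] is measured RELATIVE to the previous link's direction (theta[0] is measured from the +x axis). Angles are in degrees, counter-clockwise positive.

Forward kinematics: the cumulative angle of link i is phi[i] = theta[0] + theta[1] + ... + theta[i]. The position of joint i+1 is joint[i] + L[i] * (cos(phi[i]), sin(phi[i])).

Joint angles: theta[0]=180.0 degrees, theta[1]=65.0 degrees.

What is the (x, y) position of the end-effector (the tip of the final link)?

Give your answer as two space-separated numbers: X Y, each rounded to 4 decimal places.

Answer: -15.1809 -7.2505

Derivation:
joint[0] = (0.0000, 0.0000)  (base)
link 0: phi[0] = 180 = 180 deg
  cos(180 deg) = -1.0000, sin(180 deg) = 0.0000
  joint[1] = (0.0000, 0.0000) + 11.8 * (-1.0000, 0.0000) = (0.0000 + -11.8000, 0.0000 + 0.0000) = (-11.8000, 0.0000)
link 1: phi[1] = 180 + 65 = 245 deg
  cos(245 deg) = -0.4226, sin(245 deg) = -0.9063
  joint[2] = (-11.8000, 0.0000) + 8 * (-0.4226, -0.9063) = (-11.8000 + -3.3809, 0.0000 + -7.2505) = (-15.1809, -7.2505)
End effector: (-15.1809, -7.2505)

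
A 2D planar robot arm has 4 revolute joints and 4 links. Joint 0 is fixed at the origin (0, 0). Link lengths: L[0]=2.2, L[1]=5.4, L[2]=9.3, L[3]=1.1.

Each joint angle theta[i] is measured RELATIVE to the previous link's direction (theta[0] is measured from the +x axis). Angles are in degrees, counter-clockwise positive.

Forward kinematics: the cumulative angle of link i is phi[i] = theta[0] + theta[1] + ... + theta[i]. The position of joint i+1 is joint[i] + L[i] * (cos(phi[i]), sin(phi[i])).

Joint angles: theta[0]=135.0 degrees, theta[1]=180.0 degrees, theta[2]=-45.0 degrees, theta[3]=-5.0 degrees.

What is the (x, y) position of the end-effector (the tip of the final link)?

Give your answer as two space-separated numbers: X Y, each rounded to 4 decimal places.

joint[0] = (0.0000, 0.0000)  (base)
link 0: phi[0] = 135 = 135 deg
  cos(135 deg) = -0.7071, sin(135 deg) = 0.7071
  joint[1] = (0.0000, 0.0000) + 2.2 * (-0.7071, 0.7071) = (0.0000 + -1.5556, 0.0000 + 1.5556) = (-1.5556, 1.5556)
link 1: phi[1] = 135 + 180 = 315 deg
  cos(315 deg) = 0.7071, sin(315 deg) = -0.7071
  joint[2] = (-1.5556, 1.5556) + 5.4 * (0.7071, -0.7071) = (-1.5556 + 3.8184, 1.5556 + -3.8184) = (2.2627, -2.2627)
link 2: phi[2] = 135 + 180 + -45 = 270 deg
  cos(270 deg) = -0.0000, sin(270 deg) = -1.0000
  joint[3] = (2.2627, -2.2627) + 9.3 * (-0.0000, -1.0000) = (2.2627 + -0.0000, -2.2627 + -9.3000) = (2.2627, -11.5627)
link 3: phi[3] = 135 + 180 + -45 + -5 = 265 deg
  cos(265 deg) = -0.0872, sin(265 deg) = -0.9962
  joint[4] = (2.2627, -11.5627) + 1.1 * (-0.0872, -0.9962) = (2.2627 + -0.0959, -11.5627 + -1.0958) = (2.1669, -12.6586)
End effector: (2.1669, -12.6586)

Answer: 2.1669 -12.6586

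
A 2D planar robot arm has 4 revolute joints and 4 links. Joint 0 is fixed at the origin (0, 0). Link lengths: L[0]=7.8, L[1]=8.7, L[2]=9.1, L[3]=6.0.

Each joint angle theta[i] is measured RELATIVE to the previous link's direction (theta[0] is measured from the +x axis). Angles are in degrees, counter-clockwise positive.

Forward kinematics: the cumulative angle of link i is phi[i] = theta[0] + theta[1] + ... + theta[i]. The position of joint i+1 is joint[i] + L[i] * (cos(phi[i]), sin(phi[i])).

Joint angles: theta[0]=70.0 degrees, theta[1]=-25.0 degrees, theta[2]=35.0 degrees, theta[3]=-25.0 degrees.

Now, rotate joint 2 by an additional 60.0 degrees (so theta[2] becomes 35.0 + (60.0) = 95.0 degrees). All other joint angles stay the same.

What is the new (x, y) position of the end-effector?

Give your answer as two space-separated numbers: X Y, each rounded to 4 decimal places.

Answer: -0.6871 24.7686

Derivation:
joint[0] = (0.0000, 0.0000)  (base)
link 0: phi[0] = 70 = 70 deg
  cos(70 deg) = 0.3420, sin(70 deg) = 0.9397
  joint[1] = (0.0000, 0.0000) + 7.8 * (0.3420, 0.9397) = (0.0000 + 2.6678, 0.0000 + 7.3296) = (2.6678, 7.3296)
link 1: phi[1] = 70 + -25 = 45 deg
  cos(45 deg) = 0.7071, sin(45 deg) = 0.7071
  joint[2] = (2.6678, 7.3296) + 8.7 * (0.7071, 0.7071) = (2.6678 + 6.1518, 7.3296 + 6.1518) = (8.8196, 13.4814)
link 2: phi[2] = 70 + -25 + 95 = 140 deg
  cos(140 deg) = -0.7660, sin(140 deg) = 0.6428
  joint[3] = (8.8196, 13.4814) + 9.1 * (-0.7660, 0.6428) = (8.8196 + -6.9710, 13.4814 + 5.8494) = (1.8486, 19.3308)
link 3: phi[3] = 70 + -25 + 95 + -25 = 115 deg
  cos(115 deg) = -0.4226, sin(115 deg) = 0.9063
  joint[4] = (1.8486, 19.3308) + 6 * (-0.4226, 0.9063) = (1.8486 + -2.5357, 19.3308 + 5.4378) = (-0.6871, 24.7686)
End effector: (-0.6871, 24.7686)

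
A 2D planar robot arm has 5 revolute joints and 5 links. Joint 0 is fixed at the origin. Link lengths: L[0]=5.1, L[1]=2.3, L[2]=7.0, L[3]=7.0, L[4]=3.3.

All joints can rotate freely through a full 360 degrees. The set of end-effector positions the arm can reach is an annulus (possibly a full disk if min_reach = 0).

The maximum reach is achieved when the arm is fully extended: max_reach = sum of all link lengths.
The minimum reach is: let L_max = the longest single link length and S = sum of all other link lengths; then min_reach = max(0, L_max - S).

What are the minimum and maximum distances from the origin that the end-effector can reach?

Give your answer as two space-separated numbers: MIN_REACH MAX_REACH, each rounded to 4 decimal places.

Link lengths: [5.1, 2.3, 7.0, 7.0, 3.3]
max_reach = 5.1 + 2.3 + 7 + 7 + 3.3 = 24.7
L_max = max([5.1, 2.3, 7.0, 7.0, 3.3]) = 7
S (sum of others) = 24.7 - 7 = 17.7
min_reach = max(0, 7 - 17.7) = max(0, -10.7) = 0

Answer: 0.0000 24.7000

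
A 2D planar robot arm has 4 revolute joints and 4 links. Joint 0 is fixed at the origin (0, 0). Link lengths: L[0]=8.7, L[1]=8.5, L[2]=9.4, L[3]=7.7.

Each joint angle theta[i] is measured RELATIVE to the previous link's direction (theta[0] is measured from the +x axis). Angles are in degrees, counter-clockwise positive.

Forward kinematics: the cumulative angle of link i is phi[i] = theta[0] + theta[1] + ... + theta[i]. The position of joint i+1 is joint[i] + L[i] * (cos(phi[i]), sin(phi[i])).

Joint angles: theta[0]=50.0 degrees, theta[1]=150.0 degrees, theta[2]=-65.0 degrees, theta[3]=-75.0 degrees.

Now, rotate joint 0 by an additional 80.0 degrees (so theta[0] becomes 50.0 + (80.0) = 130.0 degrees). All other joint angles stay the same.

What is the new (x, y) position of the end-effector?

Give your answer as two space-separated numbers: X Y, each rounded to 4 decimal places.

joint[0] = (0.0000, 0.0000)  (base)
link 0: phi[0] = 130 = 130 deg
  cos(130 deg) = -0.6428, sin(130 deg) = 0.7660
  joint[1] = (0.0000, 0.0000) + 8.7 * (-0.6428, 0.7660) = (0.0000 + -5.5923, 0.0000 + 6.6646) = (-5.5923, 6.6646)
link 1: phi[1] = 130 + 150 = 280 deg
  cos(280 deg) = 0.1736, sin(280 deg) = -0.9848
  joint[2] = (-5.5923, 6.6646) + 8.5 * (0.1736, -0.9848) = (-5.5923 + 1.4760, 6.6646 + -8.3709) = (-4.1162, -1.7063)
link 2: phi[2] = 130 + 150 + -65 = 215 deg
  cos(215 deg) = -0.8192, sin(215 deg) = -0.5736
  joint[3] = (-4.1162, -1.7063) + 9.4 * (-0.8192, -0.5736) = (-4.1162 + -7.7000, -1.7063 + -5.3916) = (-11.8163, -7.0979)
link 3: phi[3] = 130 + 150 + -65 + -75 = 140 deg
  cos(140 deg) = -0.7660, sin(140 deg) = 0.6428
  joint[4] = (-11.8163, -7.0979) + 7.7 * (-0.7660, 0.6428) = (-11.8163 + -5.8985, -7.0979 + 4.9495) = (-17.7148, -2.1484)
End effector: (-17.7148, -2.1484)

Answer: -17.7148 -2.1484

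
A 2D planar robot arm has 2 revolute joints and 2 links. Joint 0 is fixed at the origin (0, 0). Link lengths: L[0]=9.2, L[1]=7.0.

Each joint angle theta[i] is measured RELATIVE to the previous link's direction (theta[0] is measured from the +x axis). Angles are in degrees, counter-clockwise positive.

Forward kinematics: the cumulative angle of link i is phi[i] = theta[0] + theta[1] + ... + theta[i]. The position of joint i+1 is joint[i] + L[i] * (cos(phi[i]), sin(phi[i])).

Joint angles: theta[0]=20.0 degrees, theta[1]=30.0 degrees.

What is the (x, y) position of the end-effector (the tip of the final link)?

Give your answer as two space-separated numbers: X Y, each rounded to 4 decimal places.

joint[0] = (0.0000, 0.0000)  (base)
link 0: phi[0] = 20 = 20 deg
  cos(20 deg) = 0.9397, sin(20 deg) = 0.3420
  joint[1] = (0.0000, 0.0000) + 9.2 * (0.9397, 0.3420) = (0.0000 + 8.6452, 0.0000 + 3.1466) = (8.6452, 3.1466)
link 1: phi[1] = 20 + 30 = 50 deg
  cos(50 deg) = 0.6428, sin(50 deg) = 0.7660
  joint[2] = (8.6452, 3.1466) + 7 * (0.6428, 0.7660) = (8.6452 + 4.4995, 3.1466 + 5.3623) = (13.1447, 8.5089)
End effector: (13.1447, 8.5089)

Answer: 13.1447 8.5089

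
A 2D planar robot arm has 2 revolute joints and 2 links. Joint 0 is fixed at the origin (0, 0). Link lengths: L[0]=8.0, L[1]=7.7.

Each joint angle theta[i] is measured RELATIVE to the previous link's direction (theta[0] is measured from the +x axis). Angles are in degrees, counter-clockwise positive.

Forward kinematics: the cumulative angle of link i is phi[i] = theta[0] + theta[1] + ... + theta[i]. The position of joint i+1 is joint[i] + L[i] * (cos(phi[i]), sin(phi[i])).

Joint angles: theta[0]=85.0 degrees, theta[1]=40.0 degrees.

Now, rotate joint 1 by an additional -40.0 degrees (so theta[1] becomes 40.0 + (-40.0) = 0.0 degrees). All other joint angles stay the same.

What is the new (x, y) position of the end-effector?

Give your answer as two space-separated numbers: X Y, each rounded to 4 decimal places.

Answer: 1.3683 15.6403

Derivation:
joint[0] = (0.0000, 0.0000)  (base)
link 0: phi[0] = 85 = 85 deg
  cos(85 deg) = 0.0872, sin(85 deg) = 0.9962
  joint[1] = (0.0000, 0.0000) + 8 * (0.0872, 0.9962) = (0.0000 + 0.6972, 0.0000 + 7.9696) = (0.6972, 7.9696)
link 1: phi[1] = 85 + 0 = 85 deg
  cos(85 deg) = 0.0872, sin(85 deg) = 0.9962
  joint[2] = (0.6972, 7.9696) + 7.7 * (0.0872, 0.9962) = (0.6972 + 0.6711, 7.9696 + 7.6707) = (1.3683, 15.6403)
End effector: (1.3683, 15.6403)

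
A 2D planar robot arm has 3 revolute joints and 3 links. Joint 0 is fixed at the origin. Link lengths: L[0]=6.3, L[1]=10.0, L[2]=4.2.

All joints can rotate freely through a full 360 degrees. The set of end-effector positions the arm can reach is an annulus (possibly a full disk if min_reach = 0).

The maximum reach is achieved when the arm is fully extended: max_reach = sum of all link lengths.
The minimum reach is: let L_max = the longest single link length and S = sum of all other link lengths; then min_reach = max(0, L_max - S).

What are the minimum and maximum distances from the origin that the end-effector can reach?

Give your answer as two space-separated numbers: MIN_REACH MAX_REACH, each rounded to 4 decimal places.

Link lengths: [6.3, 10.0, 4.2]
max_reach = 6.3 + 10 + 4.2 = 20.5
L_max = max([6.3, 10.0, 4.2]) = 10
S (sum of others) = 20.5 - 10 = 10.5
min_reach = max(0, 10 - 10.5) = max(0, -0.5) = 0

Answer: 0.0000 20.5000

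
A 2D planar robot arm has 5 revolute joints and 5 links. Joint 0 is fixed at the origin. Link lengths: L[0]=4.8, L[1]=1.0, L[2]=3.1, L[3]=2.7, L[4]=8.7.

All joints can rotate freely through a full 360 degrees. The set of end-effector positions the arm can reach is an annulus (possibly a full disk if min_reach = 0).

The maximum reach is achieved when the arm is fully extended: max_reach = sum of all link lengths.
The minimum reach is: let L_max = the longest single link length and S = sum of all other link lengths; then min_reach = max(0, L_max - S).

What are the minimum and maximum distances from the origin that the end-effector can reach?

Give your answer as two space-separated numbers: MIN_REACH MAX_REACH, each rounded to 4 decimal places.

Link lengths: [4.8, 1.0, 3.1, 2.7, 8.7]
max_reach = 4.8 + 1 + 3.1 + 2.7 + 8.7 = 20.3
L_max = max([4.8, 1.0, 3.1, 2.7, 8.7]) = 8.7
S (sum of others) = 20.3 - 8.7 = 11.6
min_reach = max(0, 8.7 - 11.6) = max(0, -2.9) = 0

Answer: 0.0000 20.3000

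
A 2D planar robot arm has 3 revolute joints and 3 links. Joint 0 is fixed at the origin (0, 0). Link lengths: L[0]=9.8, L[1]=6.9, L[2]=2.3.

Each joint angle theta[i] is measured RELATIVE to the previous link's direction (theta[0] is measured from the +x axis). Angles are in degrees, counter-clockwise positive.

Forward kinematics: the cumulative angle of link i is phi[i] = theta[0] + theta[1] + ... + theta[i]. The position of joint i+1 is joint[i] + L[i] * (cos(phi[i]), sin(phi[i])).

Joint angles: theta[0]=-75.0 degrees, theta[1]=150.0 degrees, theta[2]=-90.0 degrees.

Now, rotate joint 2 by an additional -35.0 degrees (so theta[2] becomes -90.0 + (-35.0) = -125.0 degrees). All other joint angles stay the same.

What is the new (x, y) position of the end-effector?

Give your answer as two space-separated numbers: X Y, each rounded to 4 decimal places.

joint[0] = (0.0000, 0.0000)  (base)
link 0: phi[0] = -75 = -75 deg
  cos(-75 deg) = 0.2588, sin(-75 deg) = -0.9659
  joint[1] = (0.0000, 0.0000) + 9.8 * (0.2588, -0.9659) = (0.0000 + 2.5364, 0.0000 + -9.4661) = (2.5364, -9.4661)
link 1: phi[1] = -75 + 150 = 75 deg
  cos(75 deg) = 0.2588, sin(75 deg) = 0.9659
  joint[2] = (2.5364, -9.4661) + 6.9 * (0.2588, 0.9659) = (2.5364 + 1.7859, -9.4661 + 6.6649) = (4.3223, -2.8012)
link 2: phi[2] = -75 + 150 + -125 = -50 deg
  cos(-50 deg) = 0.6428, sin(-50 deg) = -0.7660
  joint[3] = (4.3223, -2.8012) + 2.3 * (0.6428, -0.7660) = (4.3223 + 1.4784, -2.8012 + -1.7619) = (5.8007, -4.5631)
End effector: (5.8007, -4.5631)

Answer: 5.8007 -4.5631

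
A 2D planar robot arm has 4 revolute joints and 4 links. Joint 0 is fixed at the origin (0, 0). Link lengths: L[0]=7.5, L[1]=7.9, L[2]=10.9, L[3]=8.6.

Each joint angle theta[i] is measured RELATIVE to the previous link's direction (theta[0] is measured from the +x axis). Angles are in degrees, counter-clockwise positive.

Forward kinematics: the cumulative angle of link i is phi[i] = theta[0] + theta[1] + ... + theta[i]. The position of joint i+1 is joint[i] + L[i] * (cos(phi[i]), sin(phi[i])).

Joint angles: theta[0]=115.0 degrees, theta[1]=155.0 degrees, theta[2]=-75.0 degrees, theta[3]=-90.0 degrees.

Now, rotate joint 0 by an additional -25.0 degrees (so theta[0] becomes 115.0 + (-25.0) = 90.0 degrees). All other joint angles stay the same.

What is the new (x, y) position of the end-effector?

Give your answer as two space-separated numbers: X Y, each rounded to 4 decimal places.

Answer: -12.5797 10.7023

Derivation:
joint[0] = (0.0000, 0.0000)  (base)
link 0: phi[0] = 90 = 90 deg
  cos(90 deg) = 0.0000, sin(90 deg) = 1.0000
  joint[1] = (0.0000, 0.0000) + 7.5 * (0.0000, 1.0000) = (0.0000 + 0.0000, 0.0000 + 7.5000) = (0.0000, 7.5000)
link 1: phi[1] = 90 + 155 = 245 deg
  cos(245 deg) = -0.4226, sin(245 deg) = -0.9063
  joint[2] = (0.0000, 7.5000) + 7.9 * (-0.4226, -0.9063) = (0.0000 + -3.3387, 7.5000 + -7.1598) = (-3.3387, 0.3402)
link 2: phi[2] = 90 + 155 + -75 = 170 deg
  cos(170 deg) = -0.9848, sin(170 deg) = 0.1736
  joint[3] = (-3.3387, 0.3402) + 10.9 * (-0.9848, 0.1736) = (-3.3387 + -10.7344, 0.3402 + 1.8928) = (-14.0731, 2.2329)
link 3: phi[3] = 90 + 155 + -75 + -90 = 80 deg
  cos(80 deg) = 0.1736, sin(80 deg) = 0.9848
  joint[4] = (-14.0731, 2.2329) + 8.6 * (0.1736, 0.9848) = (-14.0731 + 1.4934, 2.2329 + 8.4693) = (-12.5797, 10.7023)
End effector: (-12.5797, 10.7023)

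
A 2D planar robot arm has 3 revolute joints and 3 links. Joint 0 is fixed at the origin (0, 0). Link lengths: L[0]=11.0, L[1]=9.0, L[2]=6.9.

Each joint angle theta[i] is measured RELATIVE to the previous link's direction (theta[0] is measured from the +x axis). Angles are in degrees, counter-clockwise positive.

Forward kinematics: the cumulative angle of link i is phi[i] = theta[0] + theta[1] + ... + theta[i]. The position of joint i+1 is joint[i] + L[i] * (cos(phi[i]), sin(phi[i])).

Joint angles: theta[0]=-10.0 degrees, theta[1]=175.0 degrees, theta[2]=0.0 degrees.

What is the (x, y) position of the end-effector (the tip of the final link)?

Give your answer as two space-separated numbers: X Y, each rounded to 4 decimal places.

joint[0] = (0.0000, 0.0000)  (base)
link 0: phi[0] = -10 = -10 deg
  cos(-10 deg) = 0.9848, sin(-10 deg) = -0.1736
  joint[1] = (0.0000, 0.0000) + 11 * (0.9848, -0.1736) = (0.0000 + 10.8329, 0.0000 + -1.9101) = (10.8329, -1.9101)
link 1: phi[1] = -10 + 175 = 165 deg
  cos(165 deg) = -0.9659, sin(165 deg) = 0.2588
  joint[2] = (10.8329, -1.9101) + 9 * (-0.9659, 0.2588) = (10.8329 + -8.6933, -1.9101 + 2.3294) = (2.1396, 0.4192)
link 2: phi[2] = -10 + 175 + 0 = 165 deg
  cos(165 deg) = -0.9659, sin(165 deg) = 0.2588
  joint[3] = (2.1396, 0.4192) + 6.9 * (-0.9659, 0.2588) = (2.1396 + -6.6649, 0.4192 + 1.7859) = (-4.5253, 2.2051)
End effector: (-4.5253, 2.2051)

Answer: -4.5253 2.2051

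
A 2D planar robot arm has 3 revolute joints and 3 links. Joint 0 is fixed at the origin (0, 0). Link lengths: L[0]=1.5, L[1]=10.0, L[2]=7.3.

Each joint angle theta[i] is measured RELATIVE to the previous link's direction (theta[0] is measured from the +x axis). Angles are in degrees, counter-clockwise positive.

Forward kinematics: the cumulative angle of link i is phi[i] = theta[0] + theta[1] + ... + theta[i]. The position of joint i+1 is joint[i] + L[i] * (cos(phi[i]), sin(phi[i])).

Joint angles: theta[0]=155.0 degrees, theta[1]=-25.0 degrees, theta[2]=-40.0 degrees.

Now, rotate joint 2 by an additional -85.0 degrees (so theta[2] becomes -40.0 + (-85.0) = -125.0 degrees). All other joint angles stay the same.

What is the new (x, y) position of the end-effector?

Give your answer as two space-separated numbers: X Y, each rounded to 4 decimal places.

joint[0] = (0.0000, 0.0000)  (base)
link 0: phi[0] = 155 = 155 deg
  cos(155 deg) = -0.9063, sin(155 deg) = 0.4226
  joint[1] = (0.0000, 0.0000) + 1.5 * (-0.9063, 0.4226) = (0.0000 + -1.3595, 0.0000 + 0.6339) = (-1.3595, 0.6339)
link 1: phi[1] = 155 + -25 = 130 deg
  cos(130 deg) = -0.6428, sin(130 deg) = 0.7660
  joint[2] = (-1.3595, 0.6339) + 10 * (-0.6428, 0.7660) = (-1.3595 + -6.4279, 0.6339 + 7.6604) = (-7.7873, 8.2944)
link 2: phi[2] = 155 + -25 + -125 = 5 deg
  cos(5 deg) = 0.9962, sin(5 deg) = 0.0872
  joint[3] = (-7.7873, 8.2944) + 7.3 * (0.9962, 0.0872) = (-7.7873 + 7.2722, 8.2944 + 0.6362) = (-0.5151, 8.9306)
End effector: (-0.5151, 8.9306)

Answer: -0.5151 8.9306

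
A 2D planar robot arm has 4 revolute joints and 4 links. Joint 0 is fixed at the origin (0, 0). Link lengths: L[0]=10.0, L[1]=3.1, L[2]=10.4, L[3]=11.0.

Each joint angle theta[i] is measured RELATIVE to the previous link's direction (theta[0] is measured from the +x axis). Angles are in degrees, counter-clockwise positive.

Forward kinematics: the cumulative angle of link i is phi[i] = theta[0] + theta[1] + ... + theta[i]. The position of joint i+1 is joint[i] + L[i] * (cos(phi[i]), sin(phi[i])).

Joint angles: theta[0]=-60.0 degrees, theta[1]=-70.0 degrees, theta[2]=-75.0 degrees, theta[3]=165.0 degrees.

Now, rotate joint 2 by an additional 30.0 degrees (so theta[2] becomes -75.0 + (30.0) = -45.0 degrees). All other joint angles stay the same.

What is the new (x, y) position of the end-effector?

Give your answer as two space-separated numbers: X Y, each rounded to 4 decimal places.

joint[0] = (0.0000, 0.0000)  (base)
link 0: phi[0] = -60 = -60 deg
  cos(-60 deg) = 0.5000, sin(-60 deg) = -0.8660
  joint[1] = (0.0000, 0.0000) + 10 * (0.5000, -0.8660) = (0.0000 + 5.0000, 0.0000 + -8.6603) = (5.0000, -8.6603)
link 1: phi[1] = -60 + -70 = -130 deg
  cos(-130 deg) = -0.6428, sin(-130 deg) = -0.7660
  joint[2] = (5.0000, -8.6603) + 3.1 * (-0.6428, -0.7660) = (5.0000 + -1.9926, -8.6603 + -2.3747) = (3.0074, -11.0350)
link 2: phi[2] = -60 + -70 + -45 = -175 deg
  cos(-175 deg) = -0.9962, sin(-175 deg) = -0.0872
  joint[3] = (3.0074, -11.0350) + 10.4 * (-0.9962, -0.0872) = (3.0074 + -10.3604, -11.0350 + -0.9064) = (-7.3531, -11.9414)
link 3: phi[3] = -60 + -70 + -45 + 165 = -10 deg
  cos(-10 deg) = 0.9848, sin(-10 deg) = -0.1736
  joint[4] = (-7.3531, -11.9414) + 11 * (0.9848, -0.1736) = (-7.3531 + 10.8329, -11.9414 + -1.9101) = (3.4798, -13.8515)
End effector: (3.4798, -13.8515)

Answer: 3.4798 -13.8515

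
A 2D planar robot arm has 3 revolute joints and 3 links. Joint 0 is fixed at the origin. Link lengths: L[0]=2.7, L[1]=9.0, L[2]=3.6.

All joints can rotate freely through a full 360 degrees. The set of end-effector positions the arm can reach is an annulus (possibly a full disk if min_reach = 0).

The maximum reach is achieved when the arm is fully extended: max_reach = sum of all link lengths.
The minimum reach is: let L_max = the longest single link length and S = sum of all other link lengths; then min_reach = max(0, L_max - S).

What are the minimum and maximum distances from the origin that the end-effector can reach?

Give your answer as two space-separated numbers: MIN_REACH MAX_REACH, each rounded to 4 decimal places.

Link lengths: [2.7, 9.0, 3.6]
max_reach = 2.7 + 9 + 3.6 = 15.3
L_max = max([2.7, 9.0, 3.6]) = 9
S (sum of others) = 15.3 - 9 = 6.3
min_reach = max(0, 9 - 6.3) = max(0, 2.7) = 2.7

Answer: 2.7000 15.3000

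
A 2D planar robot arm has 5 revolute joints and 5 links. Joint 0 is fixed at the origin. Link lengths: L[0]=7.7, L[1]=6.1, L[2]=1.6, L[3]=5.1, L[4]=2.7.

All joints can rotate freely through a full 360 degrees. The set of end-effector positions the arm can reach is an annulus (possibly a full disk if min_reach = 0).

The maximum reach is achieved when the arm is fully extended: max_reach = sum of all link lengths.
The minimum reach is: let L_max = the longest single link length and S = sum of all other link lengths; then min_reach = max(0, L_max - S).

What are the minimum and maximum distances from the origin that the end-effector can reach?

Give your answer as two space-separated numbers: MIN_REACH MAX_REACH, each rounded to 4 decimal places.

Answer: 0.0000 23.2000

Derivation:
Link lengths: [7.7, 6.1, 1.6, 5.1, 2.7]
max_reach = 7.7 + 6.1 + 1.6 + 5.1 + 2.7 = 23.2
L_max = max([7.7, 6.1, 1.6, 5.1, 2.7]) = 7.7
S (sum of others) = 23.2 - 7.7 = 15.5
min_reach = max(0, 7.7 - 15.5) = max(0, -7.8) = 0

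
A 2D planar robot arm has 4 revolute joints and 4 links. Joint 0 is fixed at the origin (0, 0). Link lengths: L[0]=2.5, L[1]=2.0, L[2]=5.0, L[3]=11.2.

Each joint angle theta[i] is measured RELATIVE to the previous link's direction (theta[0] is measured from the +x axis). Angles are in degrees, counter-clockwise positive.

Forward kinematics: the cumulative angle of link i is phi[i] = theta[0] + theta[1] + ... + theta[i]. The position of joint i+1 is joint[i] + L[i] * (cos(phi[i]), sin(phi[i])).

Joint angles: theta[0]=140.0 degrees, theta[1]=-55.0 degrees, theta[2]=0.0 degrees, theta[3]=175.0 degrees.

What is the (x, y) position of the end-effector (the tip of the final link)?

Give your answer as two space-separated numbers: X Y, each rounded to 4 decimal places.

joint[0] = (0.0000, 0.0000)  (base)
link 0: phi[0] = 140 = 140 deg
  cos(140 deg) = -0.7660, sin(140 deg) = 0.6428
  joint[1] = (0.0000, 0.0000) + 2.5 * (-0.7660, 0.6428) = (0.0000 + -1.9151, 0.0000 + 1.6070) = (-1.9151, 1.6070)
link 1: phi[1] = 140 + -55 = 85 deg
  cos(85 deg) = 0.0872, sin(85 deg) = 0.9962
  joint[2] = (-1.9151, 1.6070) + 2 * (0.0872, 0.9962) = (-1.9151 + 0.1743, 1.6070 + 1.9924) = (-1.7408, 3.5994)
link 2: phi[2] = 140 + -55 + 0 = 85 deg
  cos(85 deg) = 0.0872, sin(85 deg) = 0.9962
  joint[3] = (-1.7408, 3.5994) + 5 * (0.0872, 0.9962) = (-1.7408 + 0.4358, 3.5994 + 4.9810) = (-1.3050, 8.5803)
link 3: phi[3] = 140 + -55 + 0 + 175 = 260 deg
  cos(260 deg) = -0.1736, sin(260 deg) = -0.9848
  joint[4] = (-1.3050, 8.5803) + 11.2 * (-0.1736, -0.9848) = (-1.3050 + -1.9449, 8.5803 + -11.0298) = (-3.2499, -2.4495)
End effector: (-3.2499, -2.4495)

Answer: -3.2499 -2.4495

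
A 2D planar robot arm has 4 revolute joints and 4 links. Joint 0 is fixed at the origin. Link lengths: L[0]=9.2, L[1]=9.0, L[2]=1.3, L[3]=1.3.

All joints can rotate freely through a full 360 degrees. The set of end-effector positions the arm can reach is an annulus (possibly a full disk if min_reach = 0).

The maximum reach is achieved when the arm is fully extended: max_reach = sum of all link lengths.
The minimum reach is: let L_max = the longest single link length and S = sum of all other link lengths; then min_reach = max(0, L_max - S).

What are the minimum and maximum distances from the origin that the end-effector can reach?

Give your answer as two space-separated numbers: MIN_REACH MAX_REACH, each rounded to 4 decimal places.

Link lengths: [9.2, 9.0, 1.3, 1.3]
max_reach = 9.2 + 9 + 1.3 + 1.3 = 20.8
L_max = max([9.2, 9.0, 1.3, 1.3]) = 9.2
S (sum of others) = 20.8 - 9.2 = 11.6
min_reach = max(0, 9.2 - 11.6) = max(0, -2.4) = 0

Answer: 0.0000 20.8000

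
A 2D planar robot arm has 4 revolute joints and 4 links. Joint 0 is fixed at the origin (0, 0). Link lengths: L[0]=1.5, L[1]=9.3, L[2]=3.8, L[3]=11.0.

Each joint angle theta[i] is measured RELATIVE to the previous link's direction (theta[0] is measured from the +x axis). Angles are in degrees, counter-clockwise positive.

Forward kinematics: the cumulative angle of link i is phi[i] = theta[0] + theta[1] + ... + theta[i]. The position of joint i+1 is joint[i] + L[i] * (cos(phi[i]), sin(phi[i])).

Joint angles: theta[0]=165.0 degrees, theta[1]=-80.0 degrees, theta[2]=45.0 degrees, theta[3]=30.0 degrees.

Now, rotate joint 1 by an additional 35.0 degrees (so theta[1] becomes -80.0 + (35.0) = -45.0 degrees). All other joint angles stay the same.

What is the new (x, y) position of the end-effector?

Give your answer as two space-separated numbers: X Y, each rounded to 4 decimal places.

Answer: -20.3946 6.5788

Derivation:
joint[0] = (0.0000, 0.0000)  (base)
link 0: phi[0] = 165 = 165 deg
  cos(165 deg) = -0.9659, sin(165 deg) = 0.2588
  joint[1] = (0.0000, 0.0000) + 1.5 * (-0.9659, 0.2588) = (0.0000 + -1.4489, 0.0000 + 0.3882) = (-1.4489, 0.3882)
link 1: phi[1] = 165 + -45 = 120 deg
  cos(120 deg) = -0.5000, sin(120 deg) = 0.8660
  joint[2] = (-1.4489, 0.3882) + 9.3 * (-0.5000, 0.8660) = (-1.4489 + -4.6500, 0.3882 + 8.0540) = (-6.0989, 8.4423)
link 2: phi[2] = 165 + -45 + 45 = 165 deg
  cos(165 deg) = -0.9659, sin(165 deg) = 0.2588
  joint[3] = (-6.0989, 8.4423) + 3.8 * (-0.9659, 0.2588) = (-6.0989 + -3.6705, 8.4423 + 0.9835) = (-9.7694, 9.4258)
link 3: phi[3] = 165 + -45 + 45 + 30 = 195 deg
  cos(195 deg) = -0.9659, sin(195 deg) = -0.2588
  joint[4] = (-9.7694, 9.4258) + 11 * (-0.9659, -0.2588) = (-9.7694 + -10.6252, 9.4258 + -2.8470) = (-20.3946, 6.5788)
End effector: (-20.3946, 6.5788)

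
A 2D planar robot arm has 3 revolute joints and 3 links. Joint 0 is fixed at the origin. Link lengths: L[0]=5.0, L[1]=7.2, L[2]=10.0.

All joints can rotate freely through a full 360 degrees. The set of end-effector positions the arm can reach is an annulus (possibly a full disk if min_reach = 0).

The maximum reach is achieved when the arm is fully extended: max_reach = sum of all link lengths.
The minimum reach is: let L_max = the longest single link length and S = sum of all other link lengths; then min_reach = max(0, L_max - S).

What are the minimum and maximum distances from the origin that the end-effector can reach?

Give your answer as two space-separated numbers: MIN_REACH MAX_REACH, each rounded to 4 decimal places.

Answer: 0.0000 22.2000

Derivation:
Link lengths: [5.0, 7.2, 10.0]
max_reach = 5 + 7.2 + 10 = 22.2
L_max = max([5.0, 7.2, 10.0]) = 10
S (sum of others) = 22.2 - 10 = 12.2
min_reach = max(0, 10 - 12.2) = max(0, -2.2) = 0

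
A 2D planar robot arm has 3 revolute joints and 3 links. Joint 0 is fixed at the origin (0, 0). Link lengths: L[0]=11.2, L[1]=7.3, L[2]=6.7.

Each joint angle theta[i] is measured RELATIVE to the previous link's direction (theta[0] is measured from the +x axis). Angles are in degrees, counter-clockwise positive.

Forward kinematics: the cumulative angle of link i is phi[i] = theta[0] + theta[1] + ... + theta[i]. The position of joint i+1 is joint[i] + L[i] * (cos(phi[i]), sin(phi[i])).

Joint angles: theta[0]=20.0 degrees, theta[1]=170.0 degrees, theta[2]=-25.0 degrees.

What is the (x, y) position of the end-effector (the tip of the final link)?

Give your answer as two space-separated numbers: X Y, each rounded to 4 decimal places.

Answer: -3.1362 4.2971

Derivation:
joint[0] = (0.0000, 0.0000)  (base)
link 0: phi[0] = 20 = 20 deg
  cos(20 deg) = 0.9397, sin(20 deg) = 0.3420
  joint[1] = (0.0000, 0.0000) + 11.2 * (0.9397, 0.3420) = (0.0000 + 10.5246, 0.0000 + 3.8306) = (10.5246, 3.8306)
link 1: phi[1] = 20 + 170 = 190 deg
  cos(190 deg) = -0.9848, sin(190 deg) = -0.1736
  joint[2] = (10.5246, 3.8306) + 7.3 * (-0.9848, -0.1736) = (10.5246 + -7.1891, 3.8306 + -1.2676) = (3.3355, 2.5630)
link 2: phi[2] = 20 + 170 + -25 = 165 deg
  cos(165 deg) = -0.9659, sin(165 deg) = 0.2588
  joint[3] = (3.3355, 2.5630) + 6.7 * (-0.9659, 0.2588) = (3.3355 + -6.4717, 2.5630 + 1.7341) = (-3.1362, 4.2971)
End effector: (-3.1362, 4.2971)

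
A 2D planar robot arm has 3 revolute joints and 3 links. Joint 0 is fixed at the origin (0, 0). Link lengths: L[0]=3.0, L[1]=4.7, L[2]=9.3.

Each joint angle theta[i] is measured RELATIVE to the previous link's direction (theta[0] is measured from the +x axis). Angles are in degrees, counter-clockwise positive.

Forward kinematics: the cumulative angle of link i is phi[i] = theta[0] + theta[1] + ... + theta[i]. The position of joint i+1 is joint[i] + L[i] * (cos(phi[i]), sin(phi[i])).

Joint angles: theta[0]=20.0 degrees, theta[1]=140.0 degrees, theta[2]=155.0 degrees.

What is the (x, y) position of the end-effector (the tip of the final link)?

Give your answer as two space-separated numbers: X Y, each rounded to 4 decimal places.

joint[0] = (0.0000, 0.0000)  (base)
link 0: phi[0] = 20 = 20 deg
  cos(20 deg) = 0.9397, sin(20 deg) = 0.3420
  joint[1] = (0.0000, 0.0000) + 3 * (0.9397, 0.3420) = (0.0000 + 2.8191, 0.0000 + 1.0261) = (2.8191, 1.0261)
link 1: phi[1] = 20 + 140 = 160 deg
  cos(160 deg) = -0.9397, sin(160 deg) = 0.3420
  joint[2] = (2.8191, 1.0261) + 4.7 * (-0.9397, 0.3420) = (2.8191 + -4.4166, 1.0261 + 1.6075) = (-1.5975, 2.6336)
link 2: phi[2] = 20 + 140 + 155 = 315 deg
  cos(315 deg) = 0.7071, sin(315 deg) = -0.7071
  joint[3] = (-1.5975, 2.6336) + 9.3 * (0.7071, -0.7071) = (-1.5975 + 6.5761, 2.6336 + -6.5761) = (4.9786, -3.9425)
End effector: (4.9786, -3.9425)

Answer: 4.9786 -3.9425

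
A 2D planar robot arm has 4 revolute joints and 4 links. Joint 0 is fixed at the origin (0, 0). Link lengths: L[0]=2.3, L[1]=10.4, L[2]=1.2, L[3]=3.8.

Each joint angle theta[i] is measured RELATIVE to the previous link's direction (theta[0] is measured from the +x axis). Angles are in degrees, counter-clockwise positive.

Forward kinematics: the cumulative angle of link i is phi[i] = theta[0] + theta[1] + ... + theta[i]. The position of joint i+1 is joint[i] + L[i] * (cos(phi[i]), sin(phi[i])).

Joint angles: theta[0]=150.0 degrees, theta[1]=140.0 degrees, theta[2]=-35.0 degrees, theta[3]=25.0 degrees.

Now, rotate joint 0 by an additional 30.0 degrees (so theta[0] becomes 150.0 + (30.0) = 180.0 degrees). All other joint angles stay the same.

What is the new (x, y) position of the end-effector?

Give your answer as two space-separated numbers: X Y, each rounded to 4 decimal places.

joint[0] = (0.0000, 0.0000)  (base)
link 0: phi[0] = 180 = 180 deg
  cos(180 deg) = -1.0000, sin(180 deg) = 0.0000
  joint[1] = (0.0000, 0.0000) + 2.3 * (-1.0000, 0.0000) = (0.0000 + -2.3000, 0.0000 + 0.0000) = (-2.3000, 0.0000)
link 1: phi[1] = 180 + 140 = 320 deg
  cos(320 deg) = 0.7660, sin(320 deg) = -0.6428
  joint[2] = (-2.3000, 0.0000) + 10.4 * (0.7660, -0.6428) = (-2.3000 + 7.9669, 0.0000 + -6.6850) = (5.6669, -6.6850)
link 2: phi[2] = 180 + 140 + -35 = 285 deg
  cos(285 deg) = 0.2588, sin(285 deg) = -0.9659
  joint[3] = (5.6669, -6.6850) + 1.2 * (0.2588, -0.9659) = (5.6669 + 0.3106, -6.6850 + -1.1591) = (5.9774, -7.8441)
link 3: phi[3] = 180 + 140 + -35 + 25 = 310 deg
  cos(310 deg) = 0.6428, sin(310 deg) = -0.7660
  joint[4] = (5.9774, -7.8441) + 3.8 * (0.6428, -0.7660) = (5.9774 + 2.4426, -7.8441 + -2.9110) = (8.4200, -10.7551)
End effector: (8.4200, -10.7551)

Answer: 8.4200 -10.7551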